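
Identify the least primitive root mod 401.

3

φ(401) = 401 − 1 = 400 = 2^4 · 5^2.
g is a primitive root iff g^(400/q) ≢ 1 (mod 401) for each prime q ∈ {2, 5}.
g = 2: 2^200 ≡ 1 — hits 1, so not a primitive root.
g = 3: 3^200 ≡ 400; 3^80 ≡ 72 — none is 1, so 3 is a primitive root.
Hence the least primitive root of 401 is 3.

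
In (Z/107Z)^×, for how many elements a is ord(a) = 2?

1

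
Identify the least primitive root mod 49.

3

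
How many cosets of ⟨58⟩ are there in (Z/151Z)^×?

2

Since 58 ∈ (Z/151Z)^×, its order divides φ(151) = 151 − 1 = 150 = 2 · 3 · 5^2.
Divisors of 150: 1, 2, 3, 5, 6, 10, 15, 25, 30, 50, 75, 150.
Test each divisor d:
58^1 ≡ 58 (mod 151)
58^2 ≡ 42 (mod 151)
58^3 ≡ 20 (mod 151)
58^5 ≡ 85 (mod 151)
58^6 ≡ 98 (mod 151)
58^10 ≡ 128 (mod 151)
58^15 ≡ 8 (mod 151)
58^25 ≡ 118 (mod 151)
58^30 ≡ 64 (mod 151)
58^50 ≡ 32 (mod 151)
58^75 ≡ 1 (mod 151) ✓
Thus |⟨58⟩| = ord(58) = 75.
The index is φ(151) / ord(58) = 150 / 75 = 2.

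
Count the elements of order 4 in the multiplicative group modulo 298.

2

φ(298) = φ(2)·φ(149) = 1·148 = 148 = 2^2 · 37.
In a cyclic group of order 148, there are φ(d) elements of order d for each divisor d of 148, and zero for non-divisors.
4 = 2^2 divides 148, and φ(4) = 2.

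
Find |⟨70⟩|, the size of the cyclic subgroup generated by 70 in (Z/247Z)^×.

36

By Lagrange's theorem, ord_247(70) divides φ(247) = φ(13·19) = (13−1)·(19−1) = 12·18 = 216 = 2^3 · 3^3.
Divisors of 216: 1, 2, 3, 4, 6, 8, 9, 12, 18, 24, 27, 36, 54, 72, 108, 216.
Check 70^d mod 247 for each divisor in increasing order:
70^1 ≡ 70 (mod 247)
70^2 ≡ 207 (mod 247)
70^3 ≡ 164 (mod 247)
70^4 ≡ 118 (mod 247)
70^6 ≡ 220 (mod 247)
70^8 ≡ 92 (mod 247)
70^9 ≡ 18 (mod 247)
70^12 ≡ 235 (mod 247)
70^18 ≡ 77 (mod 247)
70^24 ≡ 144 (mod 247)
70^27 ≡ 151 (mod 247)
70^36 ≡ 1 (mod 247) ✓
Therefore the multiplicative order of 70 modulo 247 is 36.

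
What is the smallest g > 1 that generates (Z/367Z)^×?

6

φ(367) = 367 − 1 = 366 = 2 · 3 · 61.
g is a primitive root iff g^(366/q) ≢ 1 (mod 367) for each prime q ∈ {2, 3, 61}.
g = 2: 2^183 ≡ 1 — hits 1, so not a primitive root.
g = 3: 3^183 ≡ 366; 3^122 ≡ 1 — hits 1, so not a primitive root.
g = 4: 4^183 ≡ 1 — hits 1, so not a primitive root.
g = 5: 5^183 ≡ 366; 5^122 ≡ 1 — hits 1, so not a primitive root.
g = 6: 6^183 ≡ 366; 6^122 ≡ 283; 6^6 ≡ 47 — none is 1, so 6 is a primitive root.
The smallest primitive root modulo 367 is 6.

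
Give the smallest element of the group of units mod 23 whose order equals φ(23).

5

φ(23) = 23 − 1 = 22 = 2 · 11.
g is a primitive root iff g^(22/q) ≢ 1 (mod 23) for each prime q ∈ {2, 11}.
g = 2: 2^11 ≡ 1 — hits 1, so not a primitive root.
g = 3: 3^11 ≡ 1 — hits 1, so not a primitive root.
g = 4: 4^11 ≡ 1 — hits 1, so not a primitive root.
g = 5: 5^11 ≡ 22; 5^2 ≡ 2 — none is 1, so 5 is a primitive root.
So 5 is the smallest generator of (Z/23Z)^×.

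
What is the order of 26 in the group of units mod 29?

28

ord(26) | φ(29) = 29 − 1 = 28 = 2^2 · 7.
Divisors of 28: 1, 2, 4, 7, 14, 28.
Test each divisor d:
26^1 ≡ 26 (mod 29)
26^2 ≡ 9 (mod 29)
26^4 ≡ 23 (mod 29)
26^7 ≡ 17 (mod 29)
26^14 ≡ 28 (mod 29)
26^28 ≡ 1 (mod 29) ✓
The smallest such exponent is 28, so the order of 26 is 28.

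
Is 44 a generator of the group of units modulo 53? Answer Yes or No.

No

φ(53) = 53 − 1 = 52 = 2^2 · 13.
44 is a primitive root mod 53 iff 44^(φ(53)/q) ≢ 1 for every prime q | φ(53), i.e. q ∈ {2, 13}.
44^26 ≡ 1 (mod 53)  [q = 2: ≡ 1 ✗]
44^4 ≡ 42 (mod 53)  [q = 13: ≢ 1 ✓]
Since 44^26 ≡ 1, the order of 44 divides 26 < 52, so 44 is not a primitive root.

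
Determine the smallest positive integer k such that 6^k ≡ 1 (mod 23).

11

Since 6 ∈ (Z/23Z)^×, its order divides φ(23) = 23 − 1 = 22 = 2 · 11.
Divisors of 22: 1, 2, 11, 22.
Check 6^d mod 23 for each divisor in increasing order:
6^1 ≡ 6 (mod 23)
6^2 ≡ 13 (mod 23)
6^11 ≡ 1 (mod 23) ✓
So ord_23(6) = 11.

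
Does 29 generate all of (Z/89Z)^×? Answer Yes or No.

Yes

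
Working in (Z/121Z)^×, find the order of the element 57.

110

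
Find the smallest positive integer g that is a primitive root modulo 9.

2

φ(9) = φ(3^2) = 3·(3−1) = 6 = 2 · 3.
Test candidates g = 2, 3, … against the prime factors q ∈ {2, 3} of φ(9): g is a generator iff g^(6/q) ≢ 1 for every such q.
g = 2: 2^3 ≡ 8; 2^2 ≡ 4 — none is 1, so 2 is a primitive root.
Hence the least primitive root of 9 is 2.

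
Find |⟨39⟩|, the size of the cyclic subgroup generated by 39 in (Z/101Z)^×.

The order of 39 must divide φ(101) = 101 − 1 = 100 = 2^2 · 5^2.
Divisors of 100: 1, 2, 4, 5, 10, 20, 25, 50, 100.
Test each divisor d:
39^1 ≡ 39 (mod 101)
39^2 ≡ 6 (mod 101)
39^4 ≡ 36 (mod 101)
39^5 ≡ 91 (mod 101)
39^10 ≡ 100 (mod 101)
39^20 ≡ 1 (mod 101) ✓
So ord_101(39) = 20.

20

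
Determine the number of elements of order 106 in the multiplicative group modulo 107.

52

φ(107) = 107 − 1 = 106 = 2 · 53.
In a cyclic group of order 106, there are φ(d) elements of order d for each divisor d of 106, and zero for non-divisors.
106 = 2 · 53 divides 106, and φ(106) = 52.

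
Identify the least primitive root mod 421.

2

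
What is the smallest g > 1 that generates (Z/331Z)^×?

φ(331) = 331 − 1 = 330 = 2 · 3 · 5 · 11.
g is a primitive root iff g^(330/q) ≢ 1 (mod 331) for each prime q ∈ {2, 3, 5, 11}.
g = 2: 2^165 ≡ 330; 2^110 ≡ 299; 2^66 ≡ 64; 2^30 ≡ 1 — hits 1, so not a primitive root.
g = 3: 3^165 ≡ 330; 3^110 ≡ 299; 3^66 ≡ 64; 3^30 ≡ 270 — none is 1, so 3 is a primitive root.
Hence the least primitive root of 331 is 3.

3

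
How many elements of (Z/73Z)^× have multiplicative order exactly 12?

φ(73) = 73 − 1 = 72 = 2^3 · 3^2.
(Z/73Z)^× is cyclic (|G| = 72); a cyclic group of order m has exactly φ(d) elements of each order d | m, and none otherwise.
12 = 2^2 · 3 divides 72, and φ(12) = 4.

4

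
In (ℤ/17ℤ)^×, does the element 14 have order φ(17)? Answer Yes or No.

Yes

φ(17) = 17 − 1 = 16 = 2^4.
An element g generates (Z/17Z)^× iff g^(16/q) ≢ 1 (mod 17) for each prime q ∈ {2}.
14^8 ≡ 16 (mod 17)  [q = 2: ≢ 1 ✓]
Every test exponent gives a nontrivial residue, hence 14 generates the full group.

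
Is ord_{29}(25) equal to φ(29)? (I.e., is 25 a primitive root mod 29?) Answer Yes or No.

φ(29) = 29 − 1 = 28 = 2^2 · 7.
It suffices to check that the order of 25 is not a proper divisor of 28: compute 25^(28/q) for q ∈ {2, 7}.
25^14 ≡ 1 (mod 29)  [q = 2: ≡ 1 ✗]
25^4 ≡ 24 (mod 29)  [q = 7: ≢ 1 ✓]
The check at q = 2 fails, so 25 generates a proper subgroup.

No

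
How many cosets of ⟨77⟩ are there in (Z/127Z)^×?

3

Since 77 ∈ (Z/127Z)^×, its order divides φ(127) = 127 − 1 = 126 = 2 · 3^2 · 7.
Divisors of 126: 1, 2, 3, 6, 7, 9, 14, 18, 21, 42, 63, 126.
Compute 77^d (mod 127) for the divisors d until we hit 1:
77^1 ≡ 77
77^2 ≡ 87
77^3 ≡ 95
77^6 ≡ 8
77^7 ≡ 108
77^9 ≡ 125
77^14 ≡ 107
77^18 ≡ 4
77^21 ≡ 126
77^42 ≡ 1
Thus |⟨77⟩| = ord(77) = 42.
Index = |(Z/127Z)^×| / |⟨77⟩| = 126 / 42 = 3.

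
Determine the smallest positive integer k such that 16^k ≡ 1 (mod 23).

Since 16 ∈ (Z/23Z)^×, its order divides φ(23) = 23 − 1 = 22 = 2 · 11.
Divisors of 22: 1, 2, 11, 22.
Compute 16^d (mod 23) for the divisors d until we hit 1:
16^1 ≡ 16
16^2 ≡ 3
16^11 ≡ 1
The smallest such exponent is 11, so the order of 16 is 11.

11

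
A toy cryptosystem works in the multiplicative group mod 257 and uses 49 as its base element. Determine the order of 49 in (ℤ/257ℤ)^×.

Since 49 ∈ (Z/257Z)^×, its order divides φ(257) = 257 − 1 = 256 = 2^8.
Divisors of 256: 1, 2, 4, 8, 16, 32, 64, 128, 256.
Check 49^d mod 257 for each divisor in increasing order:
49^1 ≡ 49 (mod 257)
49^2 ≡ 88 (mod 257)
49^4 ≡ 34 (mod 257)
49^8 ≡ 128 (mod 257)
49^16 ≡ 193 (mod 257)
49^32 ≡ 241 (mod 257)
49^64 ≡ 256 (mod 257)
49^128 ≡ 1 (mod 257) ✓
So ord_257(49) = 128.

128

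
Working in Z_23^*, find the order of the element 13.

Since 13 ∈ (Z/23Z)^×, its order divides φ(23) = 23 − 1 = 22 = 2 · 11.
Divisors of 22: 1, 2, 11, 22.
Evaluate successive powers at the divisors of 22:
13^1 ≡ 13
13^2 ≡ 8
13^11 ≡ 1
Hence ord(13) = 11.

11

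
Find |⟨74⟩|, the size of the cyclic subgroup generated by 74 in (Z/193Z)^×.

64

The order of 74 must divide φ(193) = 193 − 1 = 192 = 2^6 · 3.
Divisors of 192: 1, 2, 3, 4, 6, 8, 12, 16, 24, 32, 48, 64, 96, 192.
Check 74^d mod 193 for each divisor in increasing order:
74^1 ≡ 74
74^2 ≡ 72
74^3 ≡ 117
74^4 ≡ 166
74^6 ≡ 179
74^8 ≡ 150
74^12 ≡ 3
74^16 ≡ 112
74^24 ≡ 9
74^32 ≡ 192
74^48 ≡ 81
74^64 ≡ 1
The smallest such exponent is 64, so the order of 74 is 64.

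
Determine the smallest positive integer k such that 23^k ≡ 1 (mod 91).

6

Since 23 ∈ (Z/91Z)^×, its order divides φ(91) = φ(7·13) = (7−1)·(13−1) = 6·12 = 72 = 2^3 · 3^2.
Divisors of 72: 1, 2, 3, 4, 6, 8, 9, 12, 18, 24, 36, 72.
Compute 23^d (mod 91) for the divisors d until we hit 1:
23^1 ≡ 23 (mod 91)
23^2 ≡ 74 (mod 91)
23^3 ≡ 64 (mod 91)
23^4 ≡ 16 (mod 91)
23^6 ≡ 1 (mod 91) ✓
Therefore the multiplicative order of 23 modulo 91 is 6.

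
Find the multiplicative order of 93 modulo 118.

58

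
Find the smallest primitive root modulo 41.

6

φ(41) = 41 − 1 = 40 = 2^3 · 5.
Test candidates g = 2, 3, … against the prime factors q ∈ {2, 5} of φ(41): g is a generator iff g^(40/q) ≢ 1 for every such q.
g = 2: 2^20 ≡ 1 — hits 1, so not a primitive root.
g = 3: 3^20 ≡ 40; 3^8 ≡ 1 — hits 1, so not a primitive root.
g = 4: 4^20 ≡ 1 — hits 1, so not a primitive root.
g = 5: 5^20 ≡ 1 — hits 1, so not a primitive root.
g = 6: 6^20 ≡ 40; 6^8 ≡ 10 — none is 1, so 6 is a primitive root.
So 6 is the smallest generator of (Z/41Z)^×.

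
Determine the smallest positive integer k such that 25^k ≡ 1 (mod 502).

25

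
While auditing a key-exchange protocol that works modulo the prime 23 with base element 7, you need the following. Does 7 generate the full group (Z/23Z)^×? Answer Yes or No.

φ(23) = 23 − 1 = 22 = 2 · 11.
An element g generates (Z/23Z)^× iff g^(22/q) ≢ 1 (mod 23) for each prime q ∈ {2, 11}.
7^11 ≡ 22 (mod 23)  [q = 2: ≢ 1 ✓]
7^2 ≡ 3 (mod 23)  [q = 11: ≢ 1 ✓]
Every test exponent gives a nontrivial residue, hence 7 generates the full group.

Yes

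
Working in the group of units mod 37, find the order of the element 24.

36

By Lagrange's theorem, ord_37(24) divides φ(37) = 37 − 1 = 36 = 2^2 · 3^2.
Divisors of 36: 1, 2, 3, 4, 6, 9, 12, 18, 36.
Test each divisor d:
24^1 ≡ 24
24^2 ≡ 21
24^3 ≡ 23
24^4 ≡ 34
24^6 ≡ 11
24^9 ≡ 31
24^12 ≡ 10
24^18 ≡ 36
24^36 ≡ 1
So ord_37(24) = 36.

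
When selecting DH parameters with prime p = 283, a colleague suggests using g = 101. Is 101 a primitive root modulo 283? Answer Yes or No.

No

φ(283) = 283 − 1 = 282 = 2 · 3 · 47.
It suffices to check that the order of 101 is not a proper divisor of 282: compute 101^(282/q) for q ∈ {2, 3, 47}.
101^141 ≡ 1 (mod 283)  [q = 2: ≡ 1 ✗]
101^94 ≡ 238 (mod 283)  [q = 3: ≢ 1 ✓]
101^6 ≡ 216 (mod 283)  [q = 47: ≢ 1 ✓]
Since 101^141 ≡ 1, the order of 101 divides 141 < 282, so 101 is not a primitive root.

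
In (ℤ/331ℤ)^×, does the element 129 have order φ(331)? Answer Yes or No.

Yes

φ(331) = 331 − 1 = 330 = 2 · 3 · 5 · 11.
An element g generates (Z/331Z)^× iff g^(330/q) ≢ 1 (mod 331) for each prime q ∈ {2, 3, 5, 11}.
129^165 ≡ 330 (mod 331)  [q = 2: ≢ 1 ✓]
129^110 ≡ 31 (mod 331)  [q = 3: ≢ 1 ✓]
129^66 ≡ 323 (mod 331)  [q = 5: ≢ 1 ✓]
129^30 ≡ 85 (mod 331)  [q = 11: ≢ 1 ✓]
Every test exponent gives a nontrivial residue, hence 129 generates the full group.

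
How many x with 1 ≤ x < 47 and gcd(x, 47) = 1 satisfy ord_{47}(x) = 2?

1

φ(47) = 47 − 1 = 46 = 2 · 23.
(Z/47Z)^× is cyclic (|G| = 46); a cyclic group of order m has exactly φ(d) elements of each order d | m, and none otherwise.
2 | 46, and φ(2) = 2 − 1 = 1.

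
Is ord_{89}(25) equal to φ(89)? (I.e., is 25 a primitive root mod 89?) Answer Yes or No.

No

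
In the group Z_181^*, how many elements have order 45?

24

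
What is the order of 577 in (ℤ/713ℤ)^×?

165

The order of 577 must divide φ(713) = φ(23·31) = (23−1)·(31−1) = 22·30 = 660 = 2^2 · 3 · 5 · 11.
Divisors of 660: 1, 2, 3, 4, 5, 6, 10, 11, 12, 15, 20, 22, 30, 33, 44, 55, 60, 66, 110, 132, 165, 220, 330, 660.
Evaluate successive powers at the divisors of 660:
577^1 ≡ 577 (mod 713)
577^2 ≡ 671 (mod 713)
577^3 ≡ 8 (mod 713)
577^4 ≡ 338 (mod 713)
577^5 ≡ 377 (mod 713)
577^6 ≡ 64 (mod 713)
577^10 ≡ 242 (mod 713)
577^11 ≡ 599 (mod 713)
577^12 ≡ 531 (mod 713)
577^15 ≡ 683 (mod 713)
577^20 ≡ 98 (mod 713)
577^22 ≡ 162 (mod 713)
577^30 ≡ 187 (mod 713)
577^33 ≡ 70 (mod 713)
577^44 ≡ 576 (mod 713)
577^55 ≡ 645 (mod 713)
577^60 ≡ 32 (mod 713)
577^66 ≡ 622 (mod 713)
577^110 ≡ 346 (mod 713)
577^132 ≡ 438 (mod 713)
577^165 ≡ 1 (mod 713) ✓
So ord_713(577) = 165.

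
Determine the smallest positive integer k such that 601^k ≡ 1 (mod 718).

179

Since 601 ∈ (Z/718Z)^×, its order divides φ(718) = φ(2)·φ(359) = 1·358 = 358 = 2 · 179.
Divisors of 358: 1, 2, 179, 358.
Test each divisor d:
601^1 ≡ 601 (mod 718)
601^2 ≡ 47 (mod 718)
601^179 ≡ 1 (mod 718) ✓
Hence ord(601) = 179.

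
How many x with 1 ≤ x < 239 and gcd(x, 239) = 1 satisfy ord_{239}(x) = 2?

1

φ(239) = 239 − 1 = 238 = 2 · 7 · 17.
(Z/239Z)^× is cyclic (|G| = 238); a cyclic group of order m has exactly φ(d) elements of each order d | m, and none otherwise.
2 | 238, and φ(2) = 2 − 1 = 1.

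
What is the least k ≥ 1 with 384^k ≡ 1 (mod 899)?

210

Since 384 ∈ (Z/899Z)^×, its order divides φ(899) = φ(29·31) = (29−1)·(31−1) = 28·30 = 840 = 2^3 · 3 · 5 · 7.
Divisors of 840: 1, 2, 3, 4, 5, 6, 7, 8, 10, 12, 14, 15, 20, 21, 24, 28, 30, 35, 40, 42, 56, 60, 70, 84, 105, 120, 140, 168, 210, 280, 420, 840.
Compute 384^d (mod 899) for the divisors d until we hit 1:
384^1 ≡ 384
384^2 ≡ 20
384^3 ≡ 488
384^4 ≡ 400
384^5 ≡ 770
384^6 ≡ 808
384^7 ≡ 117
384^8 ≡ 877
384^10 ≡ 459
384^12 ≡ 190
384^14 ≡ 204
384^15 ≡ 123
384^20 ≡ 315
384^21 ≡ 494
384^24 ≡ 140
384^28 ≡ 262
384^30 ≡ 745
384^35 ≡ 88
384^40 ≡ 335
384^42 ≡ 407
384^56 ≡ 320
384^60 ≡ 342
384^70 ≡ 552
384^84 ≡ 233
384^105 ≡ 30
384^120 ≡ 94
384^140 ≡ 842
384^168 ≡ 349
384^210 ≡ 1
Hence ord(384) = 210.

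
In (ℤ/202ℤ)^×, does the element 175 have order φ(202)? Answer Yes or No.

Yes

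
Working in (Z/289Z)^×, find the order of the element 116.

272

By Lagrange's theorem, ord_289(116) divides φ(289) = φ(17^2) = 17·(17−1) = 272 = 2^4 · 17.
Divisors of 272: 1, 2, 4, 8, 16, 17, 34, 68, 136, 272.
Evaluate successive powers at the divisors of 272:
116^1 ≡ 116 (mod 289)
116^2 ≡ 162 (mod 289)
116^4 ≡ 234 (mod 289)
116^8 ≡ 135 (mod 289)
116^16 ≡ 18 (mod 289)
116^17 ≡ 65 (mod 289)
116^34 ≡ 179 (mod 289)
116^68 ≡ 251 (mod 289)
116^136 ≡ 288 (mod 289)
116^272 ≡ 1 (mod 289) ✓
Therefore the multiplicative order of 116 modulo 289 is 272.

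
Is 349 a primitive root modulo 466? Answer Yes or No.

No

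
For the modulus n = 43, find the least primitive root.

φ(43) = 43 − 1 = 42 = 2 · 3 · 7.
g is a primitive root iff g^(42/q) ≢ 1 (mod 43) for each prime q ∈ {2, 3, 7}.
g = 2: 2^21 ≡ 42; 2^14 ≡ 1 — hits 1, so not a primitive root.
g = 3: 3^21 ≡ 42; 3^14 ≡ 36; 3^6 ≡ 41 — none is 1, so 3 is a primitive root.
So 3 is the smallest generator of (Z/43Z)^×.

3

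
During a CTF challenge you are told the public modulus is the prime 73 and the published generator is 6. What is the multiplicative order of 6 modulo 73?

36

The order of 6 must divide φ(73) = 73 − 1 = 72 = 2^3 · 3^2.
Divisors of 72: 1, 2, 3, 4, 6, 8, 9, 12, 18, 24, 36, 72.
Evaluate successive powers at the divisors of 72:
6^1 ≡ 6 (mod 73)
6^2 ≡ 36 (mod 73)
6^3 ≡ 70 (mod 73)
6^4 ≡ 55 (mod 73)
6^6 ≡ 9 (mod 73)
6^8 ≡ 32 (mod 73)
6^9 ≡ 46 (mod 73)
6^12 ≡ 8 (mod 73)
6^18 ≡ 72 (mod 73)
6^24 ≡ 64 (mod 73)
6^36 ≡ 1 (mod 73) ✓
The smallest such exponent is 36, so the order of 6 is 36.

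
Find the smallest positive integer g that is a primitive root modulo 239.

7

φ(239) = 239 − 1 = 238 = 2 · 7 · 17.
g is a primitive root iff g^(238/q) ≢ 1 (mod 239) for each prime q ∈ {2, 7, 17}.
g = 2: 2^119 ≡ 1 — hits 1, so not a primitive root.
g = 3: 3^119 ≡ 1 — hits 1, so not a primitive root.
g = 4: 4^119 ≡ 1 — hits 1, so not a primitive root.
g = 5: 5^119 ≡ 1 — hits 1, so not a primitive root.
g = 6: 6^119 ≡ 1 — hits 1, so not a primitive root.
g = 7: 7^119 ≡ 238; 7^34 ≡ 24; 7^14 ≡ 211 — none is 1, so 7 is a primitive root.
Hence the least primitive root of 239 is 7.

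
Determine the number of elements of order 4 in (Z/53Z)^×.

2

φ(53) = 53 − 1 = 52 = 2^2 · 13.
Since (Z/53Z)^× is cyclic of order 52, the number of elements of order d is φ(d) when d | 52 and 0 otherwise.
4 = 2^2 divides 52, and φ(4) = 2.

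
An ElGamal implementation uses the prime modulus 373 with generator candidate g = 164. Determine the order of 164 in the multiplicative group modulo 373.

186

By Lagrange's theorem, ord_373(164) divides φ(373) = 373 − 1 = 372 = 2^2 · 3 · 31.
Divisors of 372: 1, 2, 3, 4, 6, 12, 31, 62, 93, 124, 186, 372.
Evaluate successive powers at the divisors of 372:
164^1 ≡ 164 (mod 373)
164^2 ≡ 40 (mod 373)
164^3 ≡ 219 (mod 373)
164^4 ≡ 108 (mod 373)
164^6 ≡ 217 (mod 373)
164^12 ≡ 91 (mod 373)
164^31 ≡ 285 (mod 373)
164^62 ≡ 284 (mod 373)
164^93 ≡ 372 (mod 373)
164^124 ≡ 88 (mod 373)
164^186 ≡ 1 (mod 373) ✓
The smallest such exponent is 186, so the order of 164 is 186.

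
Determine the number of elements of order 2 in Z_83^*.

1

φ(83) = 83 − 1 = 82 = 2 · 41.
(Z/83Z)^× is cyclic (|G| = 82); a cyclic group of order m has exactly φ(d) elements of each order d | m, and none otherwise.
2 | 82, and φ(2) = 2 − 1 = 1.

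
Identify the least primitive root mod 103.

φ(103) = 103 − 1 = 102 = 2 · 3 · 17.
Test candidates g = 2, 3, … against the prime factors q ∈ {2, 3, 17} of φ(103): g is a generator iff g^(102/q) ≢ 1 for every such q.
g = 2: 2^51 ≡ 1 — hits 1, so not a primitive root.
g = 3: 3^51 ≡ 102; 3^34 ≡ 1 — hits 1, so not a primitive root.
g = 4: 4^51 ≡ 1 — hits 1, so not a primitive root.
g = 5: 5^51 ≡ 102; 5^34 ≡ 56; 5^6 ≡ 72 — none is 1, so 5 is a primitive root.
So 5 is the smallest generator of (Z/103Z)^×.

5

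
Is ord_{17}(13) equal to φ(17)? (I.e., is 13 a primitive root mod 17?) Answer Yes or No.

φ(17) = 17 − 1 = 16 = 2^4.
It suffices to check that the order of 13 is not a proper divisor of 16: compute 13^(16/q) for q ∈ {2}.
13^8 ≡ 1 (mod 17)  [q = 2: ≡ 1 ✗]
13^8 ≡ 1 shows ord(13) | 8, strictly less than φ(17); not a primitive root.

No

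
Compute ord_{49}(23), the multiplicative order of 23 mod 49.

21

ord(23) | φ(49) = φ(7^2) = 7·(7−1) = 42 = 2 · 3 · 7.
Divisors of 42: 1, 2, 3, 6, 7, 14, 21, 42.
Evaluate successive powers at the divisors of 42:
23^1 ≡ 23 (mod 49)
23^2 ≡ 39 (mod 49)
23^3 ≡ 15 (mod 49)
23^6 ≡ 29 (mod 49)
23^7 ≡ 30 (mod 49)
23^14 ≡ 18 (mod 49)
23^21 ≡ 1 (mod 49) ✓
Hence ord(23) = 21.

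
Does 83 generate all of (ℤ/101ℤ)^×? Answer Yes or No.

φ(101) = 101 − 1 = 100 = 2^2 · 5^2.
83 is a primitive root mod 101 iff 83^(φ(101)/q) ≢ 1 for every prime q | φ(101), i.e. q ∈ {2, 5}.
83^50 ≡ 100 (mod 101)  [q = 2: ≢ 1 ✓]
83^20 ≡ 84 (mod 101)  [q = 5: ≢ 1 ✓]
All checks pass, so 83 has order 100 and is a primitive root modulo 101.

Yes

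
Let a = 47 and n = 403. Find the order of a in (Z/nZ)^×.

20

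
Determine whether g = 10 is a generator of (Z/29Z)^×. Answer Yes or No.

Yes

φ(29) = 29 − 1 = 28 = 2^2 · 7.
10 is a primitive root mod 29 iff 10^(φ(29)/q) ≢ 1 for every prime q | φ(29), i.e. q ∈ {2, 7}.
10^14 ≡ 28 (mod 29)  [q = 2: ≢ 1 ✓]
10^4 ≡ 24 (mod 29)  [q = 7: ≢ 1 ✓]
All checks pass, so 10 has order 28 and is a primitive root modulo 29.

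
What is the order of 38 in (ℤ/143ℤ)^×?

10

By Lagrange's theorem, ord_143(38) divides φ(143) = φ(11·13) = (11−1)·(13−1) = 10·12 = 120 = 2^3 · 3 · 5.
Divisors of 120: 1, 2, 3, 4, 5, 6, 8, 10, 12, 15, 20, 24, 30, 40, 60, 120.
Check 38^d mod 143 for each divisor in increasing order:
38^1 ≡ 38 (mod 143)
38^2 ≡ 14 (mod 143)
38^3 ≡ 103 (mod 143)
38^4 ≡ 53 (mod 143)
38^5 ≡ 12 (mod 143)
38^6 ≡ 27 (mod 143)
38^8 ≡ 92 (mod 143)
38^10 ≡ 1 (mod 143) ✓
The smallest such exponent is 10, so the order of 38 is 10.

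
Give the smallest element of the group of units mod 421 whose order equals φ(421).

φ(421) = 421 − 1 = 420 = 2^2 · 3 · 5 · 7.
Test candidates g = 2, 3, … against the prime factors q ∈ {2, 3, 5, 7} of φ(421): g is a generator iff g^(420/q) ≢ 1 for every such q.
g = 2: 2^210 ≡ 420; 2^140 ≡ 400; 2^84 ≡ 279; 2^60 ≡ 370 — none is 1, so 2 is a primitive root.
Hence the least primitive root of 421 is 2.

2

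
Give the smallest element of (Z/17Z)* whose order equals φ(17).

φ(17) = 17 − 1 = 16 = 2^4.
g is a primitive root iff g^(16/q) ≢ 1 (mod 17) for each prime q ∈ {2}.
g = 2: 2^8 ≡ 1 — hits 1, so not a primitive root.
g = 3: 3^8 ≡ 16 — none is 1, so 3 is a primitive root.
Hence the least primitive root of 17 is 3.

3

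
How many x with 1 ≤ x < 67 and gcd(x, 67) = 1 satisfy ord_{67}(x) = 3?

2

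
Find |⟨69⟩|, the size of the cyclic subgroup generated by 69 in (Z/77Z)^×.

10

The order of 69 must divide φ(77) = φ(7·11) = (7−1)·(11−1) = 6·10 = 60 = 2^2 · 3 · 5.
Divisors of 60: 1, 2, 3, 4, 5, 6, 10, 12, 15, 20, 30, 60.
Compute 69^d (mod 77) for the divisors d until we hit 1:
69^1 ≡ 69 (mod 77)
69^2 ≡ 64 (mod 77)
69^3 ≡ 27 (mod 77)
69^4 ≡ 15 (mod 77)
69^5 ≡ 34 (mod 77)
69^6 ≡ 36 (mod 77)
69^10 ≡ 1 (mod 77) ✓
The smallest such exponent is 10, so the order of 69 is 10.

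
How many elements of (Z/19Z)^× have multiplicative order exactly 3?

2

φ(19) = 19 − 1 = 18 = 2 · 3^2.
In a cyclic group of order 18, there are φ(d) elements of order d for each divisor d of 18, and zero for non-divisors.
3 | 18, and φ(3) = 3 − 1 = 2.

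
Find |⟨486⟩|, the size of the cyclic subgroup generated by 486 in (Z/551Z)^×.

42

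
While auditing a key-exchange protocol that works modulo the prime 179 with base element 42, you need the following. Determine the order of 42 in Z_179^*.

Since 42 ∈ (Z/179Z)^×, its order divides φ(179) = 179 − 1 = 178 = 2 · 89.
Divisors of 178: 1, 2, 89, 178.
Check 42^d mod 179 for each divisor in increasing order:
42^1 ≡ 42
42^2 ≡ 153
42^89 ≡ 1
The smallest such exponent is 89, so the order of 42 is 89.

89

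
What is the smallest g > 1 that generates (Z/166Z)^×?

φ(166) = φ(2)·φ(83) = 1·82 = 82 = 2 · 41.
Test candidates g = 2, 3, … against the prime factors q ∈ {2, 41} of φ(166): g is a generator iff g^(82/q) ≢ 1 for every such q.
g = 2: gcd(2, 166) = 2 > 1, not a unit — skip.
g = 3: 3^41 ≡ 1 — hits 1, so not a primitive root.
g = 4: gcd(4, 166) = 2 > 1, not a unit — skip.
g = 5: 5^41 ≡ 165; 5^2 ≡ 25 — none is 1, so 5 is a primitive root.
The smallest primitive root modulo 166 is 5.

5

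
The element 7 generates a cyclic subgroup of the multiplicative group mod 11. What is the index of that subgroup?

1

Since 7 ∈ (Z/11Z)^×, its order divides φ(11) = 11 − 1 = 10 = 2 · 5.
Divisors of 10: 1, 2, 5, 10.
Check 7^d mod 11 for each divisor in increasing order:
7^1 ≡ 7 (mod 11)
7^2 ≡ 5 (mod 11)
7^5 ≡ 10 (mod 11)
7^10 ≡ 1 (mod 11) ✓
Thus |⟨7⟩| = ord(7) = 10.
The index is φ(11) / ord(7) = 10 / 10 = 1.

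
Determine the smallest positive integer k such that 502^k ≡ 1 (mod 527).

By Lagrange's theorem, ord_527(502) divides φ(527) = φ(17·31) = (17−1)·(31−1) = 16·30 = 480 = 2^5 · 3 · 5.
Divisors of 480: 1, 2, 3, 4, 5, 6, 8, 10, 12, 15, 16, 20, 24, 30, 32, 40, 48, 60, 80, 96, 120, 160, 240, 480.
Evaluate successive powers at the divisors of 480:
502^1 ≡ 502
502^2 ≡ 98
502^3 ≡ 185
502^4 ≡ 118
502^5 ≡ 212
502^6 ≡ 497
502^8 ≡ 222
502^10 ≡ 149
502^12 ≡ 373
502^15 ≡ 495
502^16 ≡ 273
502^20 ≡ 67
502^24 ≡ 1
Hence ord(502) = 24.

24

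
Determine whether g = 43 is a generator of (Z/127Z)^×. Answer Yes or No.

φ(127) = 127 − 1 = 126 = 2 · 3^2 · 7.
Test 43^(126/q) mod 127 for each prime factor q of 126:
43^63 ≡ 126 (mod 127)  [q = 2: ≢ 1 ✓]
43^42 ≡ 19 (mod 127)  [q = 3: ≢ 1 ✓]
43^18 ≡ 4 (mod 127)  [q = 7: ≢ 1 ✓]
Every test exponent gives a nontrivial residue, hence 43 generates the full group.

Yes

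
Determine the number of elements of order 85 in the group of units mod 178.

φ(178) = φ(2)·φ(89) = 1·88 = 88 = 2^3 · 11.
Since (Z/178Z)^× is cyclic of order 88, the number of elements of order d is φ(d) when d | 88 and 0 otherwise.
Since 85 ∤ 88, the count is 0.

0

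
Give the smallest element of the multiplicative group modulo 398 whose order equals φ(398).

3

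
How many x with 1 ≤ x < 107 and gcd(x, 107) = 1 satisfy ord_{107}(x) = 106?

52

φ(107) = 107 − 1 = 106 = 2 · 53.
(Z/107Z)^× is cyclic (|G| = 106); a cyclic group of order m has exactly φ(d) elements of each order d | m, and none otherwise.
106 = 2 · 53 divides 106, and φ(106) = 52.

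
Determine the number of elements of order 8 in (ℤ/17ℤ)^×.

4

φ(17) = 17 − 1 = 16 = 2^4.
(Z/17Z)^× is cyclic (|G| = 16); a cyclic group of order m has exactly φ(d) elements of each order d | m, and none otherwise.
8 = 2^3 divides 16, and φ(8) = 4.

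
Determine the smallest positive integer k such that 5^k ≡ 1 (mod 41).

20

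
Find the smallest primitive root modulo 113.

3

φ(113) = 113 − 1 = 112 = 2^4 · 7.
g is a primitive root iff g^(112/q) ≢ 1 (mod 113) for each prime q ∈ {2, 7}.
g = 2: 2^56 ≡ 1 — hits 1, so not a primitive root.
g = 3: 3^56 ≡ 112; 3^16 ≡ 49 — none is 1, so 3 is a primitive root.
The smallest primitive root modulo 113 is 3.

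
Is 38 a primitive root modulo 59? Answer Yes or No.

φ(59) = 59 − 1 = 58 = 2 · 29.
Test 38^(58/q) mod 59 for each prime factor q of 58:
38^29 ≡ 58 (mod 59)  [q = 2: ≢ 1 ✓]
38^2 ≡ 28 (mod 59)  [q = 29: ≢ 1 ✓]
Every test exponent gives a nontrivial residue, hence 38 generates the full group.

Yes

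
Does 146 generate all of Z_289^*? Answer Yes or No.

Yes

φ(289) = φ(17^2) = 17·(17−1) = 272 = 2^4 · 17.
An element g generates (Z/289Z)^× iff g^(272/q) ≢ 1 (mod 289) for each prime q ∈ {2, 17}.
146^136 ≡ 288 (mod 289)  [q = 2: ≢ 1 ✓]
146^16 ≡ 239 (mod 289)  [q = 17: ≢ 1 ✓]
All checks pass, so 146 has order 272 and is a primitive root modulo 289.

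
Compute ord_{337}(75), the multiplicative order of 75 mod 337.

84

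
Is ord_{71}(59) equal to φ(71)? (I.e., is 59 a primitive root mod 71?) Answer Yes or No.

Yes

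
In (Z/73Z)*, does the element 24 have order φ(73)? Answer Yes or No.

φ(73) = 73 − 1 = 72 = 2^3 · 3^2.
It suffices to check that the order of 24 is not a proper divisor of 72: compute 24^(72/q) for q ∈ {2, 3}.
24^36 ≡ 1 (mod 73)  [q = 2: ≡ 1 ✗]
24^24 ≡ 1 (mod 73)  [q = 3: ≡ 1 ✗]
24^36 ≡ 1 shows ord(24) | 36, strictly less than φ(73); not a primitive root.

No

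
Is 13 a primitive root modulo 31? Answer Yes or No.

Yes

φ(31) = 31 − 1 = 30 = 2 · 3 · 5.
It suffices to check that the order of 13 is not a proper divisor of 30: compute 13^(30/q) for q ∈ {2, 3, 5}.
13^15 ≡ 30 (mod 31)  [q = 2: ≢ 1 ✓]
13^10 ≡ 5 (mod 31)  [q = 3: ≢ 1 ✓]
13^6 ≡ 16 (mod 31)  [q = 5: ≢ 1 ✓]
None equal 1, so ord_31(13) = 30: 13 is a primitive root.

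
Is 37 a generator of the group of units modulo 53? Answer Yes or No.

φ(53) = 53 − 1 = 52 = 2^2 · 13.
It suffices to check that the order of 37 is not a proper divisor of 52: compute 37^(52/q) for q ∈ {2, 13}.
37^26 ≡ 1 (mod 53)  [q = 2: ≡ 1 ✗]
37^4 ≡ 28 (mod 53)  [q = 13: ≢ 1 ✓]
37^26 ≡ 1 shows ord(37) | 26, strictly less than φ(53); not a primitive root.

No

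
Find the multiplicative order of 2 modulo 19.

18

By Lagrange's theorem, ord_19(2) divides φ(19) = 19 − 1 = 18 = 2 · 3^2.
Divisors of 18: 1, 2, 3, 6, 9, 18.
Check 2^d mod 19 for each divisor in increasing order:
2^1 ≡ 2 (mod 19)
2^2 ≡ 4 (mod 19)
2^3 ≡ 8 (mod 19)
2^6 ≡ 7 (mod 19)
2^9 ≡ 18 (mod 19)
2^18 ≡ 1 (mod 19) ✓
Therefore the multiplicative order of 2 modulo 19 is 18.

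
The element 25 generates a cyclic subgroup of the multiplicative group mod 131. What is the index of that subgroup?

2

ord(25) | φ(131) = 131 − 1 = 130 = 2 · 5 · 13.
Divisors of 130: 1, 2, 5, 10, 13, 26, 65, 130.
Evaluate successive powers at the divisors of 130:
25^1 ≡ 25 (mod 131)
25^2 ≡ 101 (mod 131)
25^5 ≡ 99 (mod 131)
25^10 ≡ 107 (mod 131)
25^13 ≡ 53 (mod 131)
25^26 ≡ 58 (mod 131)
25^65 ≡ 1 (mod 131) ✓
Thus |⟨25⟩| = ord(25) = 65.
Index = |(Z/131Z)^×| / |⟨25⟩| = 130 / 65 = 2.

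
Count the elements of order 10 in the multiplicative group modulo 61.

4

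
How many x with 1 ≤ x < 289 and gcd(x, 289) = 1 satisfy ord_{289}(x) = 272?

128

φ(289) = φ(17^2) = 17·(17−1) = 272 = 2^4 · 17.
In a cyclic group of order 272, there are φ(d) elements of order d for each divisor d of 272, and zero for non-divisors.
272 = 2^4 · 17 divides 272, and φ(272) = 128.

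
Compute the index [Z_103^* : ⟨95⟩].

3

By Lagrange's theorem, ord_103(95) divides φ(103) = 103 − 1 = 102 = 2 · 3 · 17.
Divisors of 102: 1, 2, 3, 6, 17, 34, 51, 102.
Evaluate successive powers at the divisors of 102:
95^1 ≡ 95
95^2 ≡ 64
95^3 ≡ 3
95^6 ≡ 9
95^17 ≡ 102
95^34 ≡ 1
The order of 95 is 34, so the subgroup it generates has 34 elements.
Index = |(Z/103Z)^×| / |⟨95⟩| = 102 / 34 = 3.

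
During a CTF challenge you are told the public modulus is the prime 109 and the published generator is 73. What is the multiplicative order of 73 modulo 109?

27

The order of 73 must divide φ(109) = 109 − 1 = 108 = 2^2 · 3^3.
Divisors of 108: 1, 2, 3, 4, 6, 9, 12, 18, 27, 36, 54, 108.
Compute 73^d (mod 109) for the divisors d until we hit 1:
73^1 ≡ 73 (mod 109)
73^2 ≡ 97 (mod 109)
73^3 ≡ 105 (mod 109)
73^4 ≡ 35 (mod 109)
73^6 ≡ 16 (mod 109)
73^9 ≡ 45 (mod 109)
73^12 ≡ 38 (mod 109)
73^18 ≡ 63 (mod 109)
73^27 ≡ 1 (mod 109) ✓
Therefore the multiplicative order of 73 modulo 109 is 27.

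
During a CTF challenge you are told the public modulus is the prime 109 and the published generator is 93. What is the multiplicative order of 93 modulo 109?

18

The order of 93 must divide φ(109) = 109 − 1 = 108 = 2^2 · 3^3.
Divisors of 108: 1, 2, 3, 4, 6, 9, 12, 18, 27, 36, 54, 108.
Check 93^d mod 109 for each divisor in increasing order:
93^1 ≡ 93 (mod 109)
93^2 ≡ 38 (mod 109)
93^3 ≡ 46 (mod 109)
93^4 ≡ 27 (mod 109)
93^6 ≡ 45 (mod 109)
93^9 ≡ 108 (mod 109)
93^12 ≡ 63 (mod 109)
93^18 ≡ 1 (mod 109) ✓
So ord_109(93) = 18.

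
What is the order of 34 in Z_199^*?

198

By Lagrange's theorem, ord_199(34) divides φ(199) = 199 − 1 = 198 = 2 · 3^2 · 11.
Divisors of 198: 1, 2, 3, 6, 9, 11, 18, 22, 33, 66, 99, 198.
Evaluate successive powers at the divisors of 198:
34^1 ≡ 34 (mod 199)
34^2 ≡ 161 (mod 199)
34^3 ≡ 101 (mod 199)
34^6 ≡ 52 (mod 199)
34^9 ≡ 78 (mod 199)
34^11 ≡ 21 (mod 199)
34^18 ≡ 114 (mod 199)
34^22 ≡ 43 (mod 199)
34^33 ≡ 107 (mod 199)
34^66 ≡ 106 (mod 199)
34^99 ≡ 198 (mod 199)
34^198 ≡ 1 (mod 199) ✓
Therefore the multiplicative order of 34 modulo 199 is 198.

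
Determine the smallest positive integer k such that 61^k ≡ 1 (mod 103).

By Lagrange's theorem, ord_103(61) divides φ(103) = 103 − 1 = 102 = 2 · 3 · 17.
Divisors of 102: 1, 2, 3, 6, 17, 34, 51, 102.
Check 61^d mod 103 for each divisor in increasing order:
61^1 ≡ 61 (mod 103)
61^2 ≡ 13 (mod 103)
61^3 ≡ 72 (mod 103)
61^6 ≡ 34 (mod 103)
61^17 ≡ 1 (mod 103) ✓
Hence ord(61) = 17.

17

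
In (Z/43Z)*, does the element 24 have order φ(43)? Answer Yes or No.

No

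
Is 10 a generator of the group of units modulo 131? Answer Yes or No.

φ(131) = 131 − 1 = 130 = 2 · 5 · 13.
An element g generates (Z/131Z)^× iff g^(130/q) ≢ 1 (mod 131) for each prime q ∈ {2, 5, 13}.
10^65 ≡ 130 (mod 131)  [q = 2: ≢ 1 ✓]
10^26 ≡ 58 (mod 131)  [q = 5: ≢ 1 ✓]
10^10 ≡ 113 (mod 131)  [q = 13: ≢ 1 ✓]
None equal 1, so ord_131(10) = 130: 10 is a primitive root.

Yes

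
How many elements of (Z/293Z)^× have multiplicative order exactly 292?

144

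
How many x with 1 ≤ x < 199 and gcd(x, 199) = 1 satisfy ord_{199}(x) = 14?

0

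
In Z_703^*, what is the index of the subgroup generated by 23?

18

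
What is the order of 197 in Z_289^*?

ord(197) | φ(289) = φ(17^2) = 17·(17−1) = 272 = 2^4 · 17.
Divisors of 272: 1, 2, 4, 8, 16, 17, 34, 68, 136, 272.
Compute 197^d (mod 289) for the divisors d until we hit 1:
197^1 ≡ 197
197^2 ≡ 83
197^4 ≡ 242
197^8 ≡ 186
197^16 ≡ 205
197^17 ≡ 214
197^34 ≡ 134
197^68 ≡ 38
197^136 ≡ 288
197^272 ≡ 1
Therefore the multiplicative order of 197 modulo 289 is 272.

272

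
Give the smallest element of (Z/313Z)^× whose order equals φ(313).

10

φ(313) = 313 − 1 = 312 = 2^3 · 3 · 13.
g is a primitive root iff g^(312/q) ≢ 1 (mod 313) for each prime q ∈ {2, 3, 13}.
g = 2: 2^156 ≡ 1 — hits 1, so not a primitive root.
g = 3: 3^156 ≡ 1 — hits 1, so not a primitive root.
g = 4: 4^156 ≡ 1 — hits 1, so not a primitive root.
g = 5: 5^156 ≡ 312; 5^104 ≡ 1 — hits 1, so not a primitive root.
g = 6: 6^156 ≡ 1 — hits 1, so not a primitive root.
g = 7: 7^156 ≡ 312; 7^104 ≡ 1 — hits 1, so not a primitive root.
g = 8: 8^156 ≡ 1 — hits 1, so not a primitive root.
g = 9: 9^156 ≡ 1 — hits 1, so not a primitive root.
g = 10: 10^156 ≡ 312; 10^104 ≡ 214; 10^24 ≡ 103 — none is 1, so 10 is a primitive root.
Hence the least primitive root of 313 is 10.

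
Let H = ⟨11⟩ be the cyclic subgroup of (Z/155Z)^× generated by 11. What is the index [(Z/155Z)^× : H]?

4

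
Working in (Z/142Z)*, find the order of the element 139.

By Lagrange's theorem, ord_142(139) divides φ(142) = φ(2)·φ(71) = 1·70 = 70 = 2 · 5 · 7.
Divisors of 70: 1, 2, 5, 7, 10, 14, 35, 70.
Evaluate successive powers at the divisors of 70:
139^1 ≡ 139 (mod 142)
139^2 ≡ 9 (mod 142)
139^5 ≡ 41 (mod 142)
139^7 ≡ 85 (mod 142)
139^10 ≡ 119 (mod 142)
139^14 ≡ 125 (mod 142)
139^35 ≡ 141 (mod 142)
139^70 ≡ 1 (mod 142) ✓
The smallest such exponent is 70, so the order of 139 is 70.

70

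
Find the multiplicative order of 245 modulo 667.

154

Since 245 ∈ (Z/667Z)^×, its order divides φ(667) = φ(23·29) = (23−1)·(29−1) = 22·28 = 616 = 2^3 · 7 · 11.
Divisors of 616: 1, 2, 4, 7, 8, 11, 14, 22, 28, 44, 56, 77, 88, 154, 308, 616.
Evaluate successive powers at the divisors of 616:
245^1 ≡ 245 (mod 667)
245^2 ≡ 662 (mod 667)
245^4 ≡ 25 (mod 667)
245^7 ≡ 57 (mod 667)
245^8 ≡ 625 (mod 667)
245^11 ≡ 91 (mod 667)
245^14 ≡ 581 (mod 667)
245^22 ≡ 277 (mod 667)
245^28 ≡ 59 (mod 667)
245^44 ≡ 24 (mod 667)
245^56 ≡ 146 (mod 667)
245^77 ≡ 666 (mod 667)
245^88 ≡ 576 (mod 667)
245^154 ≡ 1 (mod 667) ✓
Therefore the multiplicative order of 245 modulo 667 is 154.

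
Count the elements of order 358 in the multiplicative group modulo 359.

178

φ(359) = 359 − 1 = 358 = 2 · 179.
Since (Z/359Z)^× is cyclic of order 358, the number of elements of order d is φ(d) when d | 358 and 0 otherwise.
358 = 2 · 179 divides 358, and φ(358) = 178.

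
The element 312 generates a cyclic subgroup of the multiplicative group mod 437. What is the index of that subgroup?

6

ord(312) | φ(437) = φ(19·23) = (19−1)·(23−1) = 18·22 = 396 = 2^2 · 3^2 · 11.
Divisors of 396: 1, 2, 3, 4, 6, 9, 11, 12, 18, 22, 33, 36, 44, 66, 99, 132, 198, 396.
Compute 312^d (mod 437) for the divisors d until we hit 1:
312^1 ≡ 312
312^2 ≡ 330
312^3 ≡ 265
312^4 ≡ 87
312^6 ≡ 305
312^9 ≡ 417
312^11 ≡ 392
312^12 ≡ 381
312^18 ≡ 400
312^22 ≡ 277
312^33 ≡ 208
312^36 ≡ 58
312^44 ≡ 254
312^66 ≡ 1
So ord_437(312) = 66, hence |⟨312⟩| = 66.
The index is φ(437) / ord(312) = 396 / 66 = 6.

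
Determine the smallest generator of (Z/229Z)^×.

φ(229) = 229 − 1 = 228 = 2^2 · 3 · 19.
Test candidates g = 2, 3, … against the prime factors q ∈ {2, 3, 19} of φ(229): g is a generator iff g^(228/q) ≢ 1 for every such q.
g = 2: 2^114 ≡ 228; 2^76 ≡ 1 — hits 1, so not a primitive root.
g = 3: 3^114 ≡ 1 — hits 1, so not a primitive root.
g = 4: 4^114 ≡ 1 — hits 1, so not a primitive root.
g = 5: 5^114 ≡ 1 — hits 1, so not a primitive root.
g = 6: 6^114 ≡ 228; 6^76 ≡ 134; 6^12 ≡ 165 — none is 1, so 6 is a primitive root.
Hence the least primitive root of 229 is 6.

6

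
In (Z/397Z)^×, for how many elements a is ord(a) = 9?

φ(397) = 397 − 1 = 396 = 2^2 · 3^2 · 11.
(Z/397Z)^× is cyclic (|G| = 396); a cyclic group of order m has exactly φ(d) elements of each order d | m, and none otherwise.
9 = 3^2 divides 396, and φ(9) = 6.

6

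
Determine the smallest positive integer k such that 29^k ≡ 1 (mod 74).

ord(29) | φ(74) = φ(2)·φ(37) = 1·36 = 36 = 2^2 · 3^2.
Divisors of 36: 1, 2, 3, 4, 6, 9, 12, 18, 36.
Check 29^d mod 74 for each divisor in increasing order:
29^1 ≡ 29 (mod 74)
29^2 ≡ 27 (mod 74)
29^3 ≡ 43 (mod 74)
29^4 ≡ 63 (mod 74)
29^6 ≡ 73 (mod 74)
29^9 ≡ 31 (mod 74)
29^12 ≡ 1 (mod 74) ✓
The smallest such exponent is 12, so the order of 29 is 12.

12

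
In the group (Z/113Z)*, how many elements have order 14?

φ(113) = 113 − 1 = 112 = 2^4 · 7.
Since (Z/113Z)^× is cyclic of order 112, the number of elements of order d is φ(d) when d | 112 and 0 otherwise.
14 = 2 · 7 divides 112, and φ(14) = 6.

6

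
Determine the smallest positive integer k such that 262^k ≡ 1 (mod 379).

189

By Lagrange's theorem, ord_379(262) divides φ(379) = 379 − 1 = 378 = 2 · 3^3 · 7.
Divisors of 378: 1, 2, 3, 6, 7, 9, 14, 18, 21, 27, 42, 54, 63, 126, 189, 378.
Compute 262^d (mod 379) for the divisors d until we hit 1:
262^1 ≡ 262
262^2 ≡ 45
262^3 ≡ 41
262^6 ≡ 165
262^7 ≡ 24
262^9 ≡ 322
262^14 ≡ 197
262^18 ≡ 217
262^21 ≡ 180
262^27 ≡ 138
262^42 ≡ 185
262^54 ≡ 94
262^63 ≡ 327
262^126 ≡ 51
262^189 ≡ 1
Therefore the multiplicative order of 262 modulo 379 is 189.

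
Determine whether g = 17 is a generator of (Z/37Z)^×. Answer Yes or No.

Yes

φ(37) = 37 − 1 = 36 = 2^2 · 3^2.
Test 17^(36/q) mod 37 for each prime factor q of 36:
17^18 ≡ 36 (mod 37)  [q = 2: ≢ 1 ✓]
17^12 ≡ 26 (mod 37)  [q = 3: ≢ 1 ✓]
Every test exponent gives a nontrivial residue, hence 17 generates the full group.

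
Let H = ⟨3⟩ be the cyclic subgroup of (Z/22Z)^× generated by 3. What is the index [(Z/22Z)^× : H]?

2

Since 3 ∈ (Z/22Z)^×, its order divides φ(22) = φ(2)·φ(11) = 1·10 = 10 = 2 · 5.
Divisors of 10: 1, 2, 5, 10.
Test each divisor d:
3^1 ≡ 3 (mod 22)
3^2 ≡ 9 (mod 22)
3^5 ≡ 1 (mod 22) ✓
So ord_22(3) = 5, hence |⟨3⟩| = 5.
[(Z/22Z)^× : ⟨3⟩] = 10/5 = 2.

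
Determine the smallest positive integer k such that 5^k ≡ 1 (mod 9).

6

The order of 5 must divide φ(9) = φ(3^2) = 3·(3−1) = 6 = 2 · 3.
Divisors of 6: 1, 2, 3, 6.
Test each divisor d:
5^1 ≡ 5 (mod 9)
5^2 ≡ 7 (mod 9)
5^3 ≡ 8 (mod 9)
5^6 ≡ 1 (mod 9) ✓
The smallest such exponent is 6, so the order of 5 is 6.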